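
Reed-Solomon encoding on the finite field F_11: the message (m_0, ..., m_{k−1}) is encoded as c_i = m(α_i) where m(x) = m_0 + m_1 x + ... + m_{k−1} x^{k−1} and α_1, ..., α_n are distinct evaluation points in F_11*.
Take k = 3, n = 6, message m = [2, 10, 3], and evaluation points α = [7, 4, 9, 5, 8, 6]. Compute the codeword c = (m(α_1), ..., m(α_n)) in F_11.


c = [10, 2, 5, 6, 10, 5]

Message polynomial: m(x) = 2 + 10·x + 3·x^2 (mod 11).
For each evaluation point α_i, compute m(α_i) mod 11:
  α_1 = 7: Horner steps 3 → 9 → 10, so m(7) = 10.
  α_2 = 4: Horner steps 3 → 0 → 2, so m(4) = 2.
  α_3 = 9: Horner steps 3 → 4 → 5, so m(9) = 5.
  α_4 = 5: Horner steps 3 → 3 → 6, so m(5) = 6.
  α_5 = 8: Horner steps 3 → 1 → 10, so m(8) = 10.
  α_6 = 6: Horner steps 3 → 6 → 5, so m(6) = 5.
Codeword c = [10, 2, 5, 6, 10, 5] ∈ F_11^6.


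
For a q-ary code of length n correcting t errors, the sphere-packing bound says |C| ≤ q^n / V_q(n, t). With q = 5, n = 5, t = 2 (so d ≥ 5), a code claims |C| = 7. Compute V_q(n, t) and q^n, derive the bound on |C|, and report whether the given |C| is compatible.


V_q(n, t) = 181, q^n = 3125, Hamming bound = 17, |C| = 7 ≤ bound (satisfied).

Step 1: Compute V_q(n, t) = Σ_{j=0}^2 C(n, j) (q−1)^j.
  j = 0: C(5,0)·(4)^0 = 1·1 = 1.
  j = 1: C(5,1)·(4)^1 = 5·4 = 20.
  j = 2: C(5,2)·(4)^2 = 10·16 = 160.
  V_q(n, t) = 1 + 20 + 160 = 181.
Step 2: q^n = 5^5 = 3125.
Step 3: Hamming bound ⌊q^n / V_q(n,t)⌋ = ⌊3125/181⌋ = 17.
Step 4: Compare |C| = 7 to 17: satisfied.
The claimed |C| lies below the Hamming bound.


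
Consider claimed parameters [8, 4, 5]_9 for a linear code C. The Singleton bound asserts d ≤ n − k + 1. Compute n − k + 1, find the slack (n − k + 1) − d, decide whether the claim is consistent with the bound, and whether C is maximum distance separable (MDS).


Singleton RHS = n − k + 1 = 5, slack = 0, bound satisfied, MDS.

Singleton bound: d ≤ n − k + 1.
Here n = 8, k = 4, so n − k + 1 = 5.
Given d = 5, check d ≤ 5: YES.
Slack = (n − k + 1) − d = 0.
The code is MDS (slack = 0).
Description: the claimed parameters are [8, 4, 5]_9; such a code would be MDS (meets Singleton bound).


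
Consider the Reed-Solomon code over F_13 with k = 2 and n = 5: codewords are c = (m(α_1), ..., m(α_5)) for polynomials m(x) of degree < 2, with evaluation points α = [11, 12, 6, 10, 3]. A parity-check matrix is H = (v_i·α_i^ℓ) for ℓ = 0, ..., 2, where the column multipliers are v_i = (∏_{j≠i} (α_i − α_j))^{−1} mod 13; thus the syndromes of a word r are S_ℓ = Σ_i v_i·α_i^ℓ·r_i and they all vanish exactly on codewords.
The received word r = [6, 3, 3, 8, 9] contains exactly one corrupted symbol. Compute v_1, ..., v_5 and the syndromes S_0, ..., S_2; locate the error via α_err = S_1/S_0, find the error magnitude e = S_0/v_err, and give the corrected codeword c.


S = (3, 10, 3), error at position 2, error magnitude e = 12, c = [6, 4, 3, 8, 9].

Step 1: column multipliers v_i = (∏_{j≠i}(α_i − α_j))^{−1} mod 13.
  i = 1 (α = 11): (11−12)(11−6)(11−10)(11−3) = (−1)·5·1·8 = −40 ≡ 12, so v_1 = 12^{−1} = 12 (mod 13).
  i = 2 (α = 12): (12−11)(12−6)(12−10)(12−3) = 1·6·2·9 = 108 ≡ 4, so v_2 = 4^{−1} = 10 (mod 13).
  i = 3 (α = 6): (6−11)(6−12)(6−10)(6−3) = (−5)·(−6)·(−4)·3 = −360 ≡ 4, so v_3 = 4^{−1} = 10 (mod 13).
  i = 4 (α = 10): (10−11)(10−12)(10−6)(10−3) = (−1)·(−2)·4·7 = 56 ≡ 4, so v_4 = 4^{−1} = 10 (mod 13).
  i = 5 (α = 3): (3−11)(3−12)(3−6)(3−10) = (−8)·(−9)·(−3)·(−7) = 1512 ≡ 4, so v_5 = 4^{−1} = 10 (mod 13).
  v = [12, 10, 10, 10, 10].
Step 2: syndromes of r = [6, 3, 3, 8, 9] (all sums mod 13).
  S_0 = Σ v_i r_i = 12·6 + 10·3 + 10·3 + 10·8 + 10·9 = 302 ≡ 3.
  S_1 = Σ v_i α_i r_i = 12·11·6 + 10·12·3 + 10·6·3 + 10·10·8 + 10·3·9 = 2402 ≡ 10.
  α_i^2 mod 13 = [4, 1, 10, 9, 9].
  S_2 = Σ v_i α_i^2 r_i = 12·4·6 + 10·1·3 + 10·10·3 + 10·9·8 + 10·9·9 = 2148 ≡ 3.
  S = (3, 10, 3) ≠ 0, so r is not a codeword (an error is present).
Step 3: locate the error. For a single error e at position i, S_ℓ = v_i·e·α_i^ℓ, so α_err = S_1/S_0.
  S_0^{−1} = 3^{−1} = 9 (mod 13), so α_err = 10·9 = 90 ≡ 12 = α_2. Error position i = 2.
  Consistency check: S_2/S_1 = 3·4 = 12 ≡ 12 = α_err ✓ (single-error assumption holds).
Step 4: error magnitude e = S_0/v_2 = S_0·∏_{j≠2}(α_2 − α_j) = 3·4 = 12 ≡ 12 (mod 13).
Step 5: correct position 2: c_2 = r_2 − e = 3 − 12 ≡ 4 (mod 13). Hence c = [6, 4, 3, 8, 9].
  Check: interpolating c through the α_i gives m(x) = 2 + 11·x (degree < 2) with m(α_i) = c_i for every i, so c is indeed a codeword.


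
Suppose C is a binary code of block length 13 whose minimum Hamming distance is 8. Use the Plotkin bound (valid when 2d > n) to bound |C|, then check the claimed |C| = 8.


Plotkin bound M ≤ 4; given |C| = 8 > bound (violated).

Check applicability: 2d = 16, n = 13.
2d − n = 3 > 0, so Plotkin applies.
Compute d/(2d−n) = 8/3 ≈ 2.6667.
⌊d/(2d−n)⌋ = 2.
Plotkin bound: M ≤ 2·2 = 4.
Given |C| = 8, check: VIOLATED.
This |C| is above the Plotkin bound, so no binary code with n = 13, d = 8 and 8 codewords exists.


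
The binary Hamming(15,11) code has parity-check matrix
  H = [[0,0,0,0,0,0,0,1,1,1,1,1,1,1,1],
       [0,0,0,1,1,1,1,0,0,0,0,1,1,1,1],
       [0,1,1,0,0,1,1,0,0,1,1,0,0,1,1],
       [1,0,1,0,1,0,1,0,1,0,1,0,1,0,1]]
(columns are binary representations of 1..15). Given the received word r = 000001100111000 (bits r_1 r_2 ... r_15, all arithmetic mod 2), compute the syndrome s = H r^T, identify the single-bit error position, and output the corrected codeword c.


s = (1, 1, 0, 0)^T, error position = 12, corrected codeword c = 000001100110000

Compute s = H r^T mod 2 one row at a time:
  s_1 = 0 + 0 + 1 + 1 + 1 + 0 + 0 + 0 = 3 ≡ 1 (mod 2).
  s_2 = 0 + 0 + 1 + 1 + 1 + 0 + 0 + 0 = 3 ≡ 1 (mod 2).
  s_3 = 0 + 0 + 1 + 1 + 1 + 1 + 0 + 0 = 4 ≡ 0 (mod 2).
  s_4 = 0 + 0 + 0 + 1 + 0 + 1 + 0 + 0 = 2 ≡ 0 (mod 2).
s = (1, 1, 0, 0)^T — this equals column 12 of H (binary 1100), so error is at position 12.
Correct: flip bit 12 of r = 000001100111000 to get c = 000001100110000.


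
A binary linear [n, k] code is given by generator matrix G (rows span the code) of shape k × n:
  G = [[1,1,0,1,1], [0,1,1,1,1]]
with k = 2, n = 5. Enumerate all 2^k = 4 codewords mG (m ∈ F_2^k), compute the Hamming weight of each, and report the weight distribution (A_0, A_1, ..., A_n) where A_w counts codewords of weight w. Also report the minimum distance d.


Weight distribution: A_0 = 1, A_2 = 1, A_4 = 2. Minimum distance d = 2.

Enumerate all 2^2 = 4 messages m ∈ F_2^2.
For each, compute codeword c = mG in F_2^5, then tally its weight.
  m = 00 → c = 00000, weight = 0.
  m = 10 → c = 11011, weight = 4.
  m = 01 → c = 01111, weight = 4.
  m = 11 → c = 10100, weight = 2.
Tally weights:
  weight 0: 1 codewords.
  weight 2: 1 codewords.
  weight 4: 2 codewords.
Minimum distance d = smallest w > 0 with A_w > 0 = 2.
Sanity: Σ A_w = 4 = 2^2 = 4 ✓.


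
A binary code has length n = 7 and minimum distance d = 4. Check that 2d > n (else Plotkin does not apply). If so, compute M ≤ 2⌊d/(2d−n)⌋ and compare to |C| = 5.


Plotkin bound M ≤ 8; given |C| = 5 ≤ bound (satisfied).

Check applicability: 2d = 8, n = 7.
2d − n = 1 > 0, so Plotkin applies.
Compute d/(2d−n) = 4/1 ≈ 4.0000.
⌊d/(2d−n)⌋ = 4.
Plotkin bound: M ≤ 2·4 = 8.
Given |C| = 5, check: satisfied.
This |C| is below the Plotkin bound.


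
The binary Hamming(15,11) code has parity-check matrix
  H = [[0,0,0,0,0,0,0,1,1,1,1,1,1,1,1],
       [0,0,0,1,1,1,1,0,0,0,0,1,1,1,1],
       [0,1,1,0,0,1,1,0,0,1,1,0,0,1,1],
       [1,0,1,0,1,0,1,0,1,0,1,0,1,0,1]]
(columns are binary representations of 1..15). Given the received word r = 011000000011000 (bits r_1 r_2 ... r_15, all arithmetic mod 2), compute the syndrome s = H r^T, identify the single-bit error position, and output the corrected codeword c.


s = (0, 1, 1, 0)^T, error position = 6, corrected codeword c = 011001000011000

Compute s = H r^T mod 2 one row at a time:
  s_1 = 0 + 0 + 0 + 1 + 1 + 0 + 0 + 0 = 2 ≡ 0 (mod 2).
  s_2 = 0 + 0 + 0 + 0 + 1 + 0 + 0 + 0 = 1 ≡ 1 (mod 2).
  s_3 = 1 + 1 + 0 + 0 + 0 + 1 + 0 + 0 = 3 ≡ 1 (mod 2).
  s_4 = 0 + 1 + 0 + 0 + 0 + 1 + 0 + 0 = 2 ≡ 0 (mod 2).
s = (0, 1, 1, 0)^T — this equals column 6 of H (binary 0110), so error is at position 6.
Correct: flip bit 6 of r = 011000000011000 to get c = 011001000011000.


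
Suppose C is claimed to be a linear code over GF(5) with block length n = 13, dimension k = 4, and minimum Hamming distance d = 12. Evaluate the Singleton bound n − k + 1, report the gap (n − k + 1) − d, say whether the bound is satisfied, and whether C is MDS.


Singleton RHS = n − k + 1 = 10, slack = -2, bound violated (no such code; not MDS).

Singleton bound: d ≤ n − k + 1.
Here n = 13, k = 4, so n − k + 1 = 10.
Given d = 12, check d ≤ 10: NO.
Slack = (n − k + 1) − d = -2.
The slack is negative: d = 12 exceeds n − k + 1 = 10 by 2, so the Singleton bound is violated and no linear [13, 4, 12]_5 code can exist. In particular it is not MDS (MDS requires d = n − k + 1 exactly).
Description: the claimed parameters are [13, 4, 12]_5; such a code would be impossible (violates the Singleton bound).


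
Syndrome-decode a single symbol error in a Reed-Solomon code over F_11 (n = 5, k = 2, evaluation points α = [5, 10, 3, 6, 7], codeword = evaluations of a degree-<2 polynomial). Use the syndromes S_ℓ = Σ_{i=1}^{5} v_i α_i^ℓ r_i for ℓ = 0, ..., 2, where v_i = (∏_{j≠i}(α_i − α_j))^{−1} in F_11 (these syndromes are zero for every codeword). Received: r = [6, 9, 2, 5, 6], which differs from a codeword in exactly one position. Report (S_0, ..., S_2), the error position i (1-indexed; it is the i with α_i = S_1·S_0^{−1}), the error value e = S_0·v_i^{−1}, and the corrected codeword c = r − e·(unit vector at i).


S = (1, 5, 3), error at position 1, error magnitude e = 2, c = [4, 9, 2, 5, 6].

Step 1: column multipliers v_i = (∏_{j≠i}(α_i − α_j))^{−1} mod 11.
  i = 1 (α = 5): (5−10)(5−3)(5−6)(5−7) = (−5)·2·(−1)·(−2) = −20 ≡ 2, so v_1 = 2^{−1} = 6 (mod 11).
  i = 2 (α = 10): (10−5)(10−3)(10−6)(10−7) = 5·7·4·3 = 420 ≡ 2, so v_2 = 2^{−1} = 6 (mod 11).
  i = 3 (α = 3): (3−5)(3−10)(3−6)(3−7) = (−2)·(−7)·(−3)·(−4) = 168 ≡ 3, so v_3 = 3^{−1} = 4 (mod 11).
  i = 4 (α = 6): (6−5)(6−10)(6−3)(6−7) = 1·(−4)·3·(−1) = 12 ≡ 1, so v_4 = 1^{−1} = 1 (mod 11).
  i = 5 (α = 7): (7−5)(7−10)(7−3)(7−6) = 2·(−3)·4·1 = −24 ≡ 9, so v_5 = 9^{−1} = 5 (mod 11).
  v = [6, 6, 4, 1, 5].
Step 2: syndromes of r = [6, 9, 2, 5, 6] (all sums mod 11).
  S_0 = Σ v_i r_i = 6·6 + 6·9 + 4·2 + 1·5 + 5·6 = 133 ≡ 1.
  S_1 = Σ v_i α_i r_i = 6·5·6 + 6·10·9 + 4·3·2 + 1·6·5 + 5·7·6 = 984 ≡ 5.
  α_i^2 mod 11 = [3, 1, 9, 3, 5].
  S_2 = Σ v_i α_i^2 r_i = 6·3·6 + 6·1·9 + 4·9·2 + 1·3·5 + 5·5·6 = 399 ≡ 3.
  S = (1, 5, 3) ≠ 0, so r is not a codeword (an error is present).
Step 3: locate the error. For a single error e at position i, S_ℓ = v_i·e·α_i^ℓ, so α_err = S_1/S_0.
  S_0^{−1} = 1^{−1} = 1 (mod 11), so α_err = 5·1 = 5 ≡ 5 = α_1. Error position i = 1.
  Consistency check: S_2/S_1 = 3·9 = 27 ≡ 5 = α_err ✓ (single-error assumption holds).
Step 4: error magnitude e = S_0/v_1 = S_0·∏_{j≠1}(α_1 − α_j) = 1·2 = 2 ≡ 2 (mod 11).
Step 5: correct position 1: c_1 = r_1 − e = 6 − 2 ≡ 4 (mod 11). Hence c = [4, 9, 2, 5, 6].
  Check: interpolating c through the α_i gives m(x) = 10 + 1·x (degree < 2) with m(α_i) = c_i for every i, so c is indeed a codeword.


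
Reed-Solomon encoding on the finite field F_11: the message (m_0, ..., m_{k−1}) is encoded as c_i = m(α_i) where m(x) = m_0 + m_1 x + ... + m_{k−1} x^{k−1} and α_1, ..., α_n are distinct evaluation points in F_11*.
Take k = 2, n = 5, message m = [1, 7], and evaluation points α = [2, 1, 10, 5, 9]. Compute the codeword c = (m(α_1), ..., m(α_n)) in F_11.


c = [4, 8, 5, 3, 9]

Message polynomial: m(x) = 1 + 7·x (mod 11).
For each evaluation point α_i, compute m(α_i) mod 11:
  α_1 = 2: Horner steps 7 → 4, so m(2) = 4.
  α_2 = 1: Horner steps 7 → 8, so m(1) = 8.
  α_3 = 10: Horner steps 7 → 5, so m(10) = 5.
  α_4 = 5: Horner steps 7 → 3, so m(5) = 3.
  α_5 = 9: Horner steps 7 → 9, so m(9) = 9.
Codeword c = [4, 8, 5, 3, 9] ∈ F_11^5.


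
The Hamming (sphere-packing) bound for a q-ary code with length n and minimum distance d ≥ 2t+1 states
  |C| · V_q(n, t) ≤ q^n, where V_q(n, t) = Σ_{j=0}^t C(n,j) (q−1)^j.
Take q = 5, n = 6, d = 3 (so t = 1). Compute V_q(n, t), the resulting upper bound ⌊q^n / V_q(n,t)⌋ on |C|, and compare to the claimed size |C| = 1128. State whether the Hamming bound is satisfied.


V_q(n, t) = 25, q^n = 15625, Hamming bound = 625, |C| = 1128 > bound (violated).

Step 1: Compute V_q(n, t) = Σ_{j=0}^1 C(n, j) (q−1)^j.
  j = 0: C(6,0)·(4)^0 = 1·1 = 1.
  j = 1: C(6,1)·(4)^1 = 6·4 = 24.
  V_q(n, t) = 1 + 24 = 25.
Step 2: q^n = 5^6 = 15625.
Step 3: Hamming bound ⌊q^n / V_q(n,t)⌋ = ⌊15625/25⌋ = 625.
Step 4: Compare |C| = 1128 to 625: violated.
The claimed |C| lies above the Hamming bound, so no 5-ary code of length 6 with d ≥ 3 can have 1128 codewords.


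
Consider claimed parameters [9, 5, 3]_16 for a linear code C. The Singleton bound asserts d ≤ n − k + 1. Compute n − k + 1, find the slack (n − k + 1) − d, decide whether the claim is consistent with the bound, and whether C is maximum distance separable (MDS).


Singleton RHS = n − k + 1 = 5, slack = 2, bound satisfied, not MDS.

Singleton bound: d ≤ n − k + 1.
Here n = 9, k = 5, so n − k + 1 = 5.
Given d = 3, check d ≤ 5: YES.
Slack = (n − k + 1) − d = 2.
The code is NOT MDS (slack = 2 > 0).
Description: the claimed parameters are [9, 5, 3]_16; such a code would be non-MDS.


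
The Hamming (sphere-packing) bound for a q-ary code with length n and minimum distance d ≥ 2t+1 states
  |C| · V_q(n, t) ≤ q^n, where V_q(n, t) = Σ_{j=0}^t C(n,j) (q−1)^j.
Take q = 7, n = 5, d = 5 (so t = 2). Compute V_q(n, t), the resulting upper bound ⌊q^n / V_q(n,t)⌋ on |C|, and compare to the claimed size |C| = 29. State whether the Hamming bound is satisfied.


V_q(n, t) = 391, q^n = 16807, Hamming bound = 42, |C| = 29 ≤ bound (satisfied).

Step 1: Compute V_q(n, t) = Σ_{j=0}^2 C(n, j) (q−1)^j.
  j = 0: C(5,0)·(6)^0 = 1·1 = 1.
  j = 1: C(5,1)·(6)^1 = 5·6 = 30.
  j = 2: C(5,2)·(6)^2 = 10·36 = 360.
  V_q(n, t) = 1 + 30 + 360 = 391.
Step 2: q^n = 7^5 = 16807.
Step 3: Hamming bound ⌊q^n / V_q(n,t)⌋ = ⌊16807/391⌋ = 42.
Step 4: Compare |C| = 29 to 42: satisfied.
The claimed |C| lies below the Hamming bound.


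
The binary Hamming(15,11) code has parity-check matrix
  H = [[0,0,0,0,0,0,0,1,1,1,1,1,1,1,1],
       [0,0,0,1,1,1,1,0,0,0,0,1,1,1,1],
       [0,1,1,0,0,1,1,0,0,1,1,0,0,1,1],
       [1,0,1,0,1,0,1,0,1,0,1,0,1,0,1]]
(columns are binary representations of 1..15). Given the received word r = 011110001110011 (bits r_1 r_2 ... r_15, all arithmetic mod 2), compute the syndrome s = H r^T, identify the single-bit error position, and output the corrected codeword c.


s = (1, 0, 0, 1)^T, error position = 9, corrected codeword c = 011110000110011

Compute s = H r^T mod 2 one row at a time:
  s_1 = 0 + 1 + 1 + 1 + 0 + 0 + 1 + 1 = 5 ≡ 1 (mod 2).
  s_2 = 1 + 1 + 0 + 0 + 0 + 0 + 1 + 1 = 4 ≡ 0 (mod 2).
  s_3 = 1 + 1 + 0 + 0 + 1 + 1 + 1 + 1 = 6 ≡ 0 (mod 2).
  s_4 = 0 + 1 + 1 + 0 + 1 + 1 + 0 + 1 = 5 ≡ 1 (mod 2).
s = (1, 0, 0, 1)^T — this equals column 9 of H (binary 1001), so error is at position 9.
Correct: flip bit 9 of r = 011110001110011 to get c = 011110000110011.


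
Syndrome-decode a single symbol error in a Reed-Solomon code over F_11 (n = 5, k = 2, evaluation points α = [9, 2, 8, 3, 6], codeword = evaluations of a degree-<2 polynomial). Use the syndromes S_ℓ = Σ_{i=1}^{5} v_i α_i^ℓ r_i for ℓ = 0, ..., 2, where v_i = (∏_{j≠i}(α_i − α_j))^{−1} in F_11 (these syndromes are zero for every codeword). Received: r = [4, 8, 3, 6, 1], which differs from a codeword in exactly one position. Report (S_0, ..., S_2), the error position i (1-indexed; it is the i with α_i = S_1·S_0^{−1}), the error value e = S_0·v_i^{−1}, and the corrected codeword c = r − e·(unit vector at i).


S = (7, 10, 8), error at position 4, error magnitude e = 8, c = [4, 8, 3, 9, 1].

Step 1: column multipliers v_i = (∏_{j≠i}(α_i − α_j))^{−1} mod 11.
  i = 1 (α = 9): (9−2)(9−8)(9−3)(9−6) = 7·1·6·3 = 126 ≡ 5, so v_1 = 5^{−1} = 9 (mod 11).
  i = 2 (α = 2): (2−9)(2−8)(2−3)(2−6) = (−7)·(−6)·(−1)·(−4) = 168 ≡ 3, so v_2 = 3^{−1} = 4 (mod 11).
  i = 3 (α = 8): (8−9)(8−2)(8−3)(8−6) = (−1)·6·5·2 = −60 ≡ 6, so v_3 = 6^{−1} = 2 (mod 11).
  i = 4 (α = 3): (3−9)(3−2)(3−8)(3−6) = (−6)·1·(−5)·(−3) = −90 ≡ 9, so v_4 = 9^{−1} = 5 (mod 11).
  i = 5 (α = 6): (6−9)(6−2)(6−8)(6−3) = (−3)·4·(−2)·3 = 72 ≡ 6, so v_5 = 6^{−1} = 2 (mod 11).
  v = [9, 4, 2, 5, 2].
Step 2: syndromes of r = [4, 8, 3, 6, 1] (all sums mod 11).
  S_0 = Σ v_i r_i = 9·4 + 4·8 + 2·3 + 5·6 + 2·1 = 106 ≡ 7.
  S_1 = Σ v_i α_i r_i = 9·9·4 + 4·2·8 + 2·8·3 + 5·3·6 + 2·6·1 = 538 ≡ 10.
  α_i^2 mod 11 = [4, 4, 9, 9, 3].
  S_2 = Σ v_i α_i^2 r_i = 9·4·4 + 4·4·8 + 2·9·3 + 5·9·6 + 2·3·1 = 602 ≡ 8.
  S = (7, 10, 8) ≠ 0, so r is not a codeword (an error is present).
Step 3: locate the error. For a single error e at position i, S_ℓ = v_i·e·α_i^ℓ, so α_err = S_1/S_0.
  S_0^{−1} = 7^{−1} = 8 (mod 11), so α_err = 10·8 = 80 ≡ 3 = α_4. Error position i = 4.
  Consistency check: S_2/S_1 = 8·10 = 80 ≡ 3 = α_err ✓ (single-error assumption holds).
Step 4: error magnitude e = S_0/v_4 = S_0·∏_{j≠4}(α_4 − α_j) = 7·9 = 63 ≡ 8 (mod 11).
Step 5: correct position 4: c_4 = r_4 − e = 6 − 8 ≡ 9 (mod 11). Hence c = [4, 8, 3, 9, 1].
  Check: interpolating c through the α_i gives m(x) = 6 + 1·x (degree < 2) with m(α_i) = c_i for every i, so c is indeed a codeword.


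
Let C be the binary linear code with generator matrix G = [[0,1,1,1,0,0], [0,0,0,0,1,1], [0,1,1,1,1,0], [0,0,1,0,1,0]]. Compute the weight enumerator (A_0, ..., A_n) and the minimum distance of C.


Weight distribution: A_0 = 1, A_1 = 3, A_2 = 4, A_3 = 4, A_4 = 3, A_5 = 1. Minimum distance d = 1.

Enumerate all 2^4 = 16 messages m ∈ F_2^4.
For each, compute codeword c = mG in F_2^6, then tally its weight.
  m = 0000 → c = 000000, weight = 0.
  m = 1000 → c = 011100, weight = 3.
  m = 0100 → c = 000011, weight = 2.
  m = 1100 → c = 011111, weight = 5.
  m = 0010 → c = 011110, weight = 4.
  m = 1010 → c = 000010, weight = 1.
  m = 0110 → c = 011101, weight = 4.
  m = 1110 → c = 000001, weight = 1.
  m = 0001 → c = 001010, weight = 2.
  m = 1001 → c = 010110, weight = 3.
  m = 0101 → c = 001001, weight = 2.
  m = 1101 → c = 010101, weight = 3.
  m = 0011 → c = 010100, weight = 2.
  m = 1011 → c = 001000, weight = 1.
  m = 0111 → c = 010111, weight = 4.
  m = 1111 → c = 001011, weight = 3.
Tally weights:
  weight 0: 1 codewords.
  weight 1: 3 codewords.
  weight 2: 4 codewords.
  weight 3: 4 codewords.
  weight 4: 3 codewords.
  weight 5: 1 codewords.
Minimum distance d = smallest w > 0 with A_w > 0 = 1.
Sanity: Σ A_w = 16 = 2^4 = 16 ✓.


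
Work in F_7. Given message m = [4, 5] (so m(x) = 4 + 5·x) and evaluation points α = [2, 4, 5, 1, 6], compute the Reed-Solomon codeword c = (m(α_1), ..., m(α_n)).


c = [0, 3, 1, 2, 6]

Message polynomial: m(x) = 4 + 5·x (mod 7).
For each evaluation point α_i, compute m(α_i) mod 7:
  α_1 = 2: Horner steps 5 → 0, so m(2) = 0.
  α_2 = 4: Horner steps 5 → 3, so m(4) = 3.
  α_3 = 5: Horner steps 5 → 1, so m(5) = 1.
  α_4 = 1: Horner steps 5 → 2, so m(1) = 2.
  α_5 = 6: Horner steps 5 → 6, so m(6) = 6.
Codeword c = [0, 3, 1, 2, 6] ∈ F_7^5.


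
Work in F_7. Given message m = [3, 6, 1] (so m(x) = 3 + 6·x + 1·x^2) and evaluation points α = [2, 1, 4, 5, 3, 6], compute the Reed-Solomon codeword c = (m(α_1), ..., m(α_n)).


c = [5, 3, 1, 2, 2, 5]

Message polynomial: m(x) = 3 + 6·x + 1·x^2 (mod 7).
For each evaluation point α_i, compute m(α_i) mod 7:
  α_1 = 2: Horner steps 1 → 1 → 5, so m(2) = 5.
  α_2 = 1: Horner steps 1 → 0 → 3, so m(1) = 3.
  α_3 = 4: Horner steps 1 → 3 → 1, so m(4) = 1.
  α_4 = 5: Horner steps 1 → 4 → 2, so m(5) = 2.
  α_5 = 3: Horner steps 1 → 2 → 2, so m(3) = 2.
  α_6 = 6: Horner steps 1 → 5 → 5, so m(6) = 5.
Codeword c = [5, 3, 1, 2, 2, 5] ∈ F_7^6.


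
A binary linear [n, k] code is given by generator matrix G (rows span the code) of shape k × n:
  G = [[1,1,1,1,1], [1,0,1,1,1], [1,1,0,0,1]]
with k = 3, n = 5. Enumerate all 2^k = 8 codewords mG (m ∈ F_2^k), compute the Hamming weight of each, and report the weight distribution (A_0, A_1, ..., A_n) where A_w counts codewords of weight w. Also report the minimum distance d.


Weight distribution: A_0 = 1, A_1 = 1, A_2 = 2, A_3 = 2, A_4 = 1, A_5 = 1. Minimum distance d = 1.

Enumerate all 2^3 = 8 messages m ∈ F_2^3.
For each, compute codeword c = mG in F_2^5, then tally its weight.
  m = 000 → c = 00000, weight = 0.
  m = 100 → c = 11111, weight = 5.
  m = 010 → c = 10111, weight = 4.
  m = 110 → c = 01000, weight = 1.
  m = 001 → c = 11001, weight = 3.
  m = 101 → c = 00110, weight = 2.
  m = 011 → c = 01110, weight = 3.
  m = 111 → c = 10001, weight = 2.
Tally weights:
  weight 0: 1 codewords.
  weight 1: 1 codewords.
  weight 2: 2 codewords.
  weight 3: 2 codewords.
  weight 4: 1 codewords.
  weight 5: 1 codewords.
Minimum distance d = smallest w > 0 with A_w > 0 = 1.
Sanity: Σ A_w = 8 = 2^3 = 8 ✓.


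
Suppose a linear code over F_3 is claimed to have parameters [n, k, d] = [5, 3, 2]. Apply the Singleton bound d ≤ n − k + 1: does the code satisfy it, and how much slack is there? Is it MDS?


Singleton RHS = n − k + 1 = 3, slack = 1, bound satisfied, not MDS.

Singleton bound: d ≤ n − k + 1.
Here n = 5, k = 3, so n − k + 1 = 3.
Given d = 2, check d ≤ 3: YES.
Slack = (n − k + 1) − d = 1.
The code is NOT MDS (slack = 1 > 0).
Description: the claimed parameters are [5, 3, 2]_3; such a code would be non-MDS.


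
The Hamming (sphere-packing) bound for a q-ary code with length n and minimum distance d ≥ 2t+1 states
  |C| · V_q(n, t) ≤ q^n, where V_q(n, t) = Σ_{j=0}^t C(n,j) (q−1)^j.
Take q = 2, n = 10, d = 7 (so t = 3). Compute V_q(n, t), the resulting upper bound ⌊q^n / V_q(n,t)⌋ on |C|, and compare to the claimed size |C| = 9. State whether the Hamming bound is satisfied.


V_q(n, t) = 176, q^n = 1024, Hamming bound = 5, |C| = 9 > bound (violated).

Step 1: Compute V_q(n, t) = Σ_{j=0}^3 C(n, j) (q−1)^j.
  j = 0: C(10,0)·(1)^0 = 1·1 = 1.
  j = 1: C(10,1)·(1)^1 = 10·1 = 10.
  j = 2: C(10,2)·(1)^2 = 45·1 = 45.
  j = 3: C(10,3)·(1)^3 = 120·1 = 120.
  V_q(n, t) = 1 + 10 + 45 + 120 = 176.
Step 2: q^n = 2^10 = 1024.
Step 3: Hamming bound ⌊q^n / V_q(n,t)⌋ = ⌊1024/176⌋ = 5.
Step 4: Compare |C| = 9 to 5: violated.
The claimed |C| lies above the Hamming bound, so no 2-ary code of length 10 with d ≥ 7 can have 9 codewords.


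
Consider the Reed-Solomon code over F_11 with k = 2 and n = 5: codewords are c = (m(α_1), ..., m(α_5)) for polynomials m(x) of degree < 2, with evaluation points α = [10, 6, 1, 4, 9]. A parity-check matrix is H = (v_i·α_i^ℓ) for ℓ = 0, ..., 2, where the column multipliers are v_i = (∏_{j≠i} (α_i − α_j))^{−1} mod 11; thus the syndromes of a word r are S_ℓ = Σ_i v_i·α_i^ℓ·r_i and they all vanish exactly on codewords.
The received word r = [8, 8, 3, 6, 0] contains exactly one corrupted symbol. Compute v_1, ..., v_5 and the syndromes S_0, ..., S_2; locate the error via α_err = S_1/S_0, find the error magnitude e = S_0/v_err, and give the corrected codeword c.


S = (1, 10, 1), error at position 1, error magnitude e = 7, c = [1, 8, 3, 6, 0].

Step 1: column multipliers v_i = (∏_{j≠i}(α_i − α_j))^{−1} mod 11.
  i = 1 (α = 10): (10−6)(10−1)(10−4)(10−9) = 4·9·6·1 = 216 ≡ 7, so v_1 = 7^{−1} = 8 (mod 11).
  i = 2 (α = 6): (6−10)(6−1)(6−4)(6−9) = (−4)·5·2·(−3) = 120 ≡ 10, so v_2 = 10^{−1} = 10 (mod 11).
  i = 3 (α = 1): (1−10)(1−6)(1−4)(1−9) = (−9)·(−5)·(−3)·(−8) = 1080 ≡ 2, so v_3 = 2^{−1} = 6 (mod 11).
  i = 4 (α = 4): (4−10)(4−6)(4−1)(4−9) = (−6)·(−2)·3·(−5) = −180 ≡ 7, so v_4 = 7^{−1} = 8 (mod 11).
  i = 5 (α = 9): (9−10)(9−6)(9−1)(9−4) = (−1)·3·8·5 = −120 ≡ 1, so v_5 = 1^{−1} = 1 (mod 11).
  v = [8, 10, 6, 8, 1].
Step 2: syndromes of r = [8, 8, 3, 6, 0] (all sums mod 11).
  S_0 = Σ v_i r_i = 8·8 + 10·8 + 6·3 + 8·6 + 1·0 = 210 ≡ 1.
  S_1 = Σ v_i α_i r_i = 8·10·8 + 10·6·8 + 6·1·3 + 8·4·6 + 1·9·0 = 1330 ≡ 10.
  α_i^2 mod 11 = [1, 3, 1, 5, 4].
  S_2 = Σ v_i α_i^2 r_i = 8·1·8 + 10·3·8 + 6·1·3 + 8·5·6 + 1·4·0 = 562 ≡ 1.
  S = (1, 10, 1) ≠ 0, so r is not a codeword (an error is present).
Step 3: locate the error. For a single error e at position i, S_ℓ = v_i·e·α_i^ℓ, so α_err = S_1/S_0.
  S_0^{−1} = 1^{−1} = 1 (mod 11), so α_err = 10·1 = 10 ≡ 10 = α_1. Error position i = 1.
  Consistency check: S_2/S_1 = 1·10 = 10 ≡ 10 = α_err ✓ (single-error assumption holds).
Step 4: error magnitude e = S_0/v_1 = S_0·∏_{j≠1}(α_1 − α_j) = 1·7 = 7 ≡ 7 (mod 11).
Step 5: correct position 1: c_1 = r_1 − e = 8 − 7 ≡ 1 (mod 11). Hence c = [1, 8, 3, 6, 0].
  Check: interpolating c through the α_i gives m(x) = 2 + 1·x (degree < 2) with m(α_i) = c_i for every i, so c is indeed a codeword.


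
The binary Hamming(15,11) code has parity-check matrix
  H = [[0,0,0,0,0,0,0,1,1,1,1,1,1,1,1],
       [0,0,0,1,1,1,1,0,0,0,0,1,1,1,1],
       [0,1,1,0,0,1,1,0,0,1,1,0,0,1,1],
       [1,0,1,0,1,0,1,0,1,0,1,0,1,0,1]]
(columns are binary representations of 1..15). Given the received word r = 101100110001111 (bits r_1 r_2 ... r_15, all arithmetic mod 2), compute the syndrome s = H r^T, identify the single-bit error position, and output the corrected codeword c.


s = (1, 0, 0, 1)^T, error position = 9, corrected codeword c = 101100111001111

Compute s = H r^T mod 2 one row at a time:
  s_1 = 1 + 0 + 0 + 0 + 1 + 1 + 1 + 1 = 5 ≡ 1 (mod 2).
  s_2 = 1 + 0 + 0 + 1 + 1 + 1 + 1 + 1 = 6 ≡ 0 (mod 2).
  s_3 = 0 + 1 + 0 + 1 + 0 + 0 + 1 + 1 = 4 ≡ 0 (mod 2).
  s_4 = 1 + 1 + 0 + 1 + 0 + 0 + 1 + 1 = 5 ≡ 1 (mod 2).
s = (1, 0, 0, 1)^T — this equals column 9 of H (binary 1001), so error is at position 9.
Correct: flip bit 9 of r = 101100110001111 to get c = 101100111001111.


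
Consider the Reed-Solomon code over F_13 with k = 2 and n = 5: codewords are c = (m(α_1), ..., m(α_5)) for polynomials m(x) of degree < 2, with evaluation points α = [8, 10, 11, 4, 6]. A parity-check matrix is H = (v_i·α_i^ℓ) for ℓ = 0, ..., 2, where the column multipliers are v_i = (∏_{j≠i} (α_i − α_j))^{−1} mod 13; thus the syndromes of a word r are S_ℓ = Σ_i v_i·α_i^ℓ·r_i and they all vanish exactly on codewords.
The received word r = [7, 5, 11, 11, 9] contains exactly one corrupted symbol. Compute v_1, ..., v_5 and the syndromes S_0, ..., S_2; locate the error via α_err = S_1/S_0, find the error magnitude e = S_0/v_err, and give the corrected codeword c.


S = (7, 12, 2), error at position 3, error magnitude e = 7, c = [7, 5, 4, 11, 9].

Step 1: column multipliers v_i = (∏_{j≠i}(α_i − α_j))^{−1} mod 13.
  i = 1 (α = 8): (8−10)(8−11)(8−4)(8−6) = (−2)·(−3)·4·2 = 48 ≡ 9, so v_1 = 9^{−1} = 3 (mod 13).
  i = 2 (α = 10): (10−8)(10−11)(10−4)(10−6) = 2·(−1)·6·4 = −48 ≡ 4, so v_2 = 4^{−1} = 10 (mod 13).
  i = 3 (α = 11): (11−8)(11−10)(11−4)(11−6) = 3·1·7·5 = 105 ≡ 1, so v_3 = 1^{−1} = 1 (mod 13).
  i = 4 (α = 4): (4−8)(4−10)(4−11)(4−6) = (−4)·(−6)·(−7)·(−2) = 336 ≡ 11, so v_4 = 11^{−1} = 6 (mod 13).
  i = 5 (α = 6): (6−8)(6−10)(6−11)(6−4) = (−2)·(−4)·(−5)·2 = −80 ≡ 11, so v_5 = 11^{−1} = 6 (mod 13).
  v = [3, 10, 1, 6, 6].
Step 2: syndromes of r = [7, 5, 11, 11, 9] (all sums mod 13).
  S_0 = Σ v_i r_i = 3·7 + 10·5 + 1·11 + 6·11 + 6·9 = 202 ≡ 7.
  S_1 = Σ v_i α_i r_i = 3·8·7 + 10·10·5 + 1·11·11 + 6·4·11 + 6·6·9 = 1377 ≡ 12.
  α_i^2 mod 13 = [12, 9, 4, 3, 10].
  S_2 = Σ v_i α_i^2 r_i = 3·12·7 + 10·9·5 + 1·4·11 + 6·3·11 + 6·10·9 = 1484 ≡ 2.
  S = (7, 12, 2) ≠ 0, so r is not a codeword (an error is present).
Step 3: locate the error. For a single error e at position i, S_ℓ = v_i·e·α_i^ℓ, so α_err = S_1/S_0.
  S_0^{−1} = 7^{−1} = 2 (mod 13), so α_err = 12·2 = 24 ≡ 11 = α_3. Error position i = 3.
  Consistency check: S_2/S_1 = 2·12 = 24 ≡ 11 = α_err ✓ (single-error assumption holds).
Step 4: error magnitude e = S_0/v_3 = S_0·∏_{j≠3}(α_3 − α_j) = 7·1 = 7 ≡ 7 (mod 13).
Step 5: correct position 3: c_3 = r_3 − e = 11 − 7 ≡ 4 (mod 13). Hence c = [7, 5, 4, 11, 9].
  Check: interpolating c through the α_i gives m(x) = 2 + 12·x (degree < 2) with m(α_i) = c_i for every i, so c is indeed a codeword.


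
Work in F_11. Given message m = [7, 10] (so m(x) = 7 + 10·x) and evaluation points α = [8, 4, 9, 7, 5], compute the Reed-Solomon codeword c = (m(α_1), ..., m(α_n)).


c = [10, 3, 9, 0, 2]

Message polynomial: m(x) = 7 + 10·x (mod 11).
For each evaluation point α_i, compute m(α_i) mod 11:
  α_1 = 8: Horner steps 10 → 10, so m(8) = 10.
  α_2 = 4: Horner steps 10 → 3, so m(4) = 3.
  α_3 = 9: Horner steps 10 → 9, so m(9) = 9.
  α_4 = 7: Horner steps 10 → 0, so m(7) = 0.
  α_5 = 5: Horner steps 10 → 2, so m(5) = 2.
Codeword c = [10, 3, 9, 0, 2] ∈ F_11^5.


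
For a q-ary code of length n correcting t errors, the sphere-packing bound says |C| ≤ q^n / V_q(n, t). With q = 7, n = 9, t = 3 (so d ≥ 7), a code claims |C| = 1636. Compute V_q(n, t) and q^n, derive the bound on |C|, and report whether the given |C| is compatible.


V_q(n, t) = 19495, q^n = 40353607, Hamming bound = 2069, |C| = 1636 ≤ bound (satisfied).

Step 1: Compute V_q(n, t) = Σ_{j=0}^3 C(n, j) (q−1)^j.
  j = 0: C(9,0)·(6)^0 = 1·1 = 1.
  j = 1: C(9,1)·(6)^1 = 9·6 = 54.
  j = 2: C(9,2)·(6)^2 = 36·36 = 1296.
  j = 3: C(9,3)·(6)^3 = 84·216 = 18144.
  V_q(n, t) = 1 + 54 + 1296 + 18144 = 19495.
Step 2: q^n = 7^9 = 40353607.
Step 3: Hamming bound ⌊q^n / V_q(n,t)⌋ = ⌊40353607/19495⌋ = 2069.
Step 4: Compare |C| = 1636 to 2069: satisfied.
The claimed |C| lies below the Hamming bound.


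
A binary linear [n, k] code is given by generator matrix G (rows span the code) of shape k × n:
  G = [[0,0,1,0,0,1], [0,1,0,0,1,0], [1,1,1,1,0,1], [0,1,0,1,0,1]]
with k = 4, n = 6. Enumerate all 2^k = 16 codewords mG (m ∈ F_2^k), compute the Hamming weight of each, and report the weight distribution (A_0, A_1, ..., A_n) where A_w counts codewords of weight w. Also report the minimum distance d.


Weight distribution: A_0 = 1, A_2 = 4, A_3 = 6, A_4 = 3, A_5 = 2. Minimum distance d = 2.

Enumerate all 2^4 = 16 messages m ∈ F_2^4.
For each, compute codeword c = mG in F_2^6, then tally its weight.
  m = 0000 → c = 000000, weight = 0.
  m = 1000 → c = 001001, weight = 2.
  m = 0100 → c = 010010, weight = 2.
  m = 1100 → c = 011011, weight = 4.
  m = 0010 → c = 111101, weight = 5.
  m = 1010 → c = 110100, weight = 3.
  m = 0110 → c = 101111, weight = 5.
  m = 1110 → c = 100110, weight = 3.
  m = 0001 → c = 010101, weight = 3.
  m = 1001 → c = 011100, weight = 3.
  m = 0101 → c = 000111, weight = 3.
  m = 1101 → c = 001110, weight = 3.
  m = 0011 → c = 101000, weight = 2.
  m = 1011 → c = 100001, weight = 2.
  m = 0111 → c = 111010, weight = 4.
  m = 1111 → c = 110011, weight = 4.
Tally weights:
  weight 0: 1 codewords.
  weight 2: 4 codewords.
  weight 3: 6 codewords.
  weight 4: 3 codewords.
  weight 5: 2 codewords.
Minimum distance d = smallest w > 0 with A_w > 0 = 2.
Sanity: Σ A_w = 16 = 2^4 = 16 ✓.


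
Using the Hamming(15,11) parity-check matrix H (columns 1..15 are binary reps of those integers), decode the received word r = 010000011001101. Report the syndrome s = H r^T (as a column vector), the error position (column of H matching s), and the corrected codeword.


s = (1, 1, 0, 1)^T, error position = 13, corrected codeword c = 010000011001001

Compute s = H r^T mod 2 one row at a time:
  s_1 = 1 + 1 + 0 + 0 + 1 + 1 + 0 + 1 = 5 ≡ 1 (mod 2).
  s_2 = 0 + 0 + 0 + 0 + 1 + 1 + 0 + 1 = 3 ≡ 1 (mod 2).
  s_3 = 1 + 0 + 0 + 0 + 0 + 0 + 0 + 1 = 2 ≡ 0 (mod 2).
  s_4 = 0 + 0 + 0 + 0 + 1 + 0 + 1 + 1 = 3 ≡ 1 (mod 2).
s = (1, 1, 0, 1)^T — this equals column 13 of H (binary 1101), so error is at position 13.
Correct: flip bit 13 of r = 010000011001101 to get c = 010000011001001.


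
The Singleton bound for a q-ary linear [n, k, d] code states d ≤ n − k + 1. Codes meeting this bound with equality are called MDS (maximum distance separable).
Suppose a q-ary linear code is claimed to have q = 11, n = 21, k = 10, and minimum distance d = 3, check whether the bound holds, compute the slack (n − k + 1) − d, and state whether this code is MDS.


Singleton RHS = n − k + 1 = 12, slack = 9, bound satisfied, not MDS.

Singleton bound: d ≤ n − k + 1.
Here n = 21, k = 10, so n − k + 1 = 12.
Given d = 3, check d ≤ 12: YES.
Slack = (n − k + 1) − d = 9.
The code is NOT MDS (slack = 9 > 0).
Description: the claimed parameters are [21, 10, 3]_11; such a code would be non-MDS.


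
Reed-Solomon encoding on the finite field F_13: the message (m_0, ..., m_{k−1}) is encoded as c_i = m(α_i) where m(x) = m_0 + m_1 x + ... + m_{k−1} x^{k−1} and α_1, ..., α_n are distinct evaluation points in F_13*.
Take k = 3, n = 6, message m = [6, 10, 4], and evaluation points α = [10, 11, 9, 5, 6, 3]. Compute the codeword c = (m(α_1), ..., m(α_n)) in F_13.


c = [12, 2, 4, 0, 2, 7]

Message polynomial: m(x) = 6 + 10·x + 4·x^2 (mod 13).
For each evaluation point α_i, compute m(α_i) mod 13:
  α_1 = 10: Horner steps 4 → 11 → 12, so m(10) = 12.
  α_2 = 11: Horner steps 4 → 2 → 2, so m(11) = 2.
  α_3 = 9: Horner steps 4 → 7 → 4, so m(9) = 4.
  α_4 = 5: Horner steps 4 → 4 → 0, so m(5) = 0.
  α_5 = 6: Horner steps 4 → 8 → 2, so m(6) = 2.
  α_6 = 3: Horner steps 4 → 9 → 7, so m(3) = 7.
Codeword c = [12, 2, 4, 0, 2, 7] ∈ F_13^6.


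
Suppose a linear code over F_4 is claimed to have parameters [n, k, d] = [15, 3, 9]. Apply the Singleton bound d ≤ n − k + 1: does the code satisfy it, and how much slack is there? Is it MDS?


Singleton RHS = n − k + 1 = 13, slack = 4, bound satisfied, not MDS.

Singleton bound: d ≤ n − k + 1.
Here n = 15, k = 3, so n − k + 1 = 13.
Given d = 9, check d ≤ 13: YES.
Slack = (n − k + 1) − d = 4.
The code is NOT MDS (slack = 4 > 0).
Description: the claimed parameters are [15, 3, 9]_4; such a code would be non-MDS.


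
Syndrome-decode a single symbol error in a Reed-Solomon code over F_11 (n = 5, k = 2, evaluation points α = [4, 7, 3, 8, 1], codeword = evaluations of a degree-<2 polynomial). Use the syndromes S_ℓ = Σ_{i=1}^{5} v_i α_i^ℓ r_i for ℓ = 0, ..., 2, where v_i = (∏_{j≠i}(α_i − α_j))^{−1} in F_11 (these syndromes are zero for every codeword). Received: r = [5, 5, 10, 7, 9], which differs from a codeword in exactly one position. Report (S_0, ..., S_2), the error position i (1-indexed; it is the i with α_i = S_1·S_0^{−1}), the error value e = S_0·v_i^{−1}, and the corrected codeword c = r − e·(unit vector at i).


S = (3, 10, 4), error at position 2, error magnitude e = 4, c = [5, 1, 10, 7, 9].

Step 1: column multipliers v_i = (∏_{j≠i}(α_i − α_j))^{−1} mod 11.
  i = 1 (α = 4): (4−7)(4−3)(4−8)(4−1) = (−3)·1·(−4)·3 = 36 ≡ 3, so v_1 = 3^{−1} = 4 (mod 11).
  i = 2 (α = 7): (7−4)(7−3)(7−8)(7−1) = 3·4·(−1)·6 = −72 ≡ 5, so v_2 = 5^{−1} = 9 (mod 11).
  i = 3 (α = 3): (3−4)(3−7)(3−8)(3−1) = (−1)·(−4)·(−5)·2 = −40 ≡ 4, so v_3 = 4^{−1} = 3 (mod 11).
  i = 4 (α = 8): (8−4)(8−7)(8−3)(8−1) = 4·1·5·7 = 140 ≡ 8, so v_4 = 8^{−1} = 7 (mod 11).
  i = 5 (α = 1): (1−4)(1−7)(1−3)(1−8) = (−3)·(−6)·(−2)·(−7) = 252 ≡ 10, so v_5 = 10^{−1} = 10 (mod 11).
  v = [4, 9, 3, 7, 10].
Step 2: syndromes of r = [5, 5, 10, 7, 9] (all sums mod 11).
  S_0 = Σ v_i r_i = 4·5 + 9·5 + 3·10 + 7·7 + 10·9 = 234 ≡ 3.
  S_1 = Σ v_i α_i r_i = 4·4·5 + 9·7·5 + 3·3·10 + 7·8·7 + 10·1·9 = 967 ≡ 10.
  α_i^2 mod 11 = [5, 5, 9, 9, 1].
  S_2 = Σ v_i α_i^2 r_i = 4·5·5 + 9·5·5 + 3·9·10 + 7·9·7 + 10·1·9 = 1126 ≡ 4.
  S = (3, 10, 4) ≠ 0, so r is not a codeword (an error is present).
Step 3: locate the error. For a single error e at position i, S_ℓ = v_i·e·α_i^ℓ, so α_err = S_1/S_0.
  S_0^{−1} = 3^{−1} = 4 (mod 11), so α_err = 10·4 = 40 ≡ 7 = α_2. Error position i = 2.
  Consistency check: S_2/S_1 = 4·10 = 40 ≡ 7 = α_err ✓ (single-error assumption holds).
Step 4: error magnitude e = S_0/v_2 = S_0·∏_{j≠2}(α_2 − α_j) = 3·5 = 15 ≡ 4 (mod 11).
Step 5: correct position 2: c_2 = r_2 − e = 5 − 4 ≡ 1 (mod 11). Hence c = [5, 1, 10, 7, 9].
  Check: interpolating c through the α_i gives m(x) = 3 + 6·x (degree < 2) with m(α_i) = c_i for every i, so c is indeed a codeword.


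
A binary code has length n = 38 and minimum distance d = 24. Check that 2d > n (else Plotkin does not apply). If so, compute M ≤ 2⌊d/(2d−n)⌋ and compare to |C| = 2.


Plotkin bound M ≤ 4; given |C| = 2 ≤ bound (satisfied).

Check applicability: 2d = 48, n = 38.
2d − n = 10 > 0, so Plotkin applies.
Compute d/(2d−n) = 24/10 ≈ 2.4000.
⌊d/(2d−n)⌋ = 2.
Plotkin bound: M ≤ 2·2 = 4.
Given |C| = 2, check: satisfied.
This |C| is below the Plotkin bound.


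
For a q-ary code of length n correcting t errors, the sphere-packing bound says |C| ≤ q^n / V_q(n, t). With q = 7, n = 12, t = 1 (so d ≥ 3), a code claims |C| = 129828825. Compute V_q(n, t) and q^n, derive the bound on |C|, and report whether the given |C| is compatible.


V_q(n, t) = 73, q^n = 13841287201, Hamming bound = 189606673, |C| = 129828825 ≤ bound (satisfied).

Step 1: Compute V_q(n, t) = Σ_{j=0}^1 C(n, j) (q−1)^j.
  j = 0: C(12,0)·(6)^0 = 1·1 = 1.
  j = 1: C(12,1)·(6)^1 = 12·6 = 72.
  V_q(n, t) = 1 + 72 = 73.
Step 2: q^n = 7^12 = 13841287201.
Step 3: Hamming bound ⌊q^n / V_q(n,t)⌋ = ⌊13841287201/73⌋ = 189606673.
Step 4: Compare |C| = 129828825 to 189606673: satisfied.
The claimed |C| lies below the Hamming bound.


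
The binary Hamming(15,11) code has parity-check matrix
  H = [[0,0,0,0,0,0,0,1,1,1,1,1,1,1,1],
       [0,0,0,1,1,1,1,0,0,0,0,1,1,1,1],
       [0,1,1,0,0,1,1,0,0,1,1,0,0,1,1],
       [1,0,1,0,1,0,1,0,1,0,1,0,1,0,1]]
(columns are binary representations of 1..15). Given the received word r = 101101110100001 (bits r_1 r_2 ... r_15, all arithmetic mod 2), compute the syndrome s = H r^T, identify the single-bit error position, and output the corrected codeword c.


s = (1, 0, 1, 0)^T, error position = 10, corrected codeword c = 101101110000001

Compute s = H r^T mod 2 one row at a time:
  s_1 = 1 + 0 + 1 + 0 + 0 + 0 + 0 + 1 = 3 ≡ 1 (mod 2).
  s_2 = 1 + 0 + 1 + 1 + 0 + 0 + 0 + 1 = 4 ≡ 0 (mod 2).
  s_3 = 0 + 1 + 1 + 1 + 1 + 0 + 0 + 1 = 5 ≡ 1 (mod 2).
  s_4 = 1 + 1 + 0 + 1 + 0 + 0 + 0 + 1 = 4 ≡ 0 (mod 2).
s = (1, 0, 1, 0)^T — this equals column 10 of H (binary 1010), so error is at position 10.
Correct: flip bit 10 of r = 101101110100001 to get c = 101101110000001.


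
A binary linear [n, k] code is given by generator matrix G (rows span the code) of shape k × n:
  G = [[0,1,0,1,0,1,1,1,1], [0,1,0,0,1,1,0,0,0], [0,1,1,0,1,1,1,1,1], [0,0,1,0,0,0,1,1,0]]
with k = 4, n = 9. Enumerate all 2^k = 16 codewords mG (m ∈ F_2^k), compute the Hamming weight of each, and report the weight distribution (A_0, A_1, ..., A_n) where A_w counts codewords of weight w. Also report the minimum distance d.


Weight distribution: A_0 = 1, A_1 = 1, A_3 = 3, A_4 = 5, A_5 = 3, A_6 = 2, A_7 = 1. Minimum distance d = 1.

Enumerate all 2^4 = 16 messages m ∈ F_2^4.
For each, compute codeword c = mG in F_2^9, then tally its weight.
  m = 0000 → c = 000000000, weight = 0.
  m = 1000 → c = 010101111, weight = 6.
  m = 0100 → c = 010011000, weight = 3.
  m = 1100 → c = 000110111, weight = 5.
  m = 0010 → c = 011011111, weight = 7.
  m = 1010 → c = 001110000, weight = 3.
  m = 0110 → c = 001000111, weight = 4.
  m = 1110 → c = 011101000, weight = 4.
  m = 0001 → c = 001000110, weight = 3.
  m = 1001 → c = 011101001, weight = 5.
  m = 0101 → c = 011011110, weight = 6.
  m = 1101 → c = 001110001, weight = 4.
  m = 0011 → c = 010011001, weight = 4.
  m = 1011 → c = 000110110, weight = 4.
  m = 0111 → c = 000000001, weight = 1.
  m = 1111 → c = 010101110, weight = 5.
Tally weights:
  weight 0: 1 codewords.
  weight 1: 1 codewords.
  weight 3: 3 codewords.
  weight 4: 5 codewords.
  weight 5: 3 codewords.
  weight 6: 2 codewords.
  weight 7: 1 codewords.
Minimum distance d = smallest w > 0 with A_w > 0 = 1.
Sanity: Σ A_w = 16 = 2^4 = 16 ✓.
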